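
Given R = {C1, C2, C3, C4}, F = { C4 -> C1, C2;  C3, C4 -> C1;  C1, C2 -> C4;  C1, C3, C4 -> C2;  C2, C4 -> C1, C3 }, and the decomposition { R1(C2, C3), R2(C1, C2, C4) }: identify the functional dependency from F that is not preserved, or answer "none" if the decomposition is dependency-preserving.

C2, C4 -> C1, C3

Check C2, C4 → C1, C3: no single fragment contains all of {C1, C2, C3, C4}, and the restricted closure of {C2, C4} across the fragments never reaches {C1, C3}.
C4 → C1, C2 is preserved.
C3, C4 → C1 is preserved.
C1, C2 → C4 is preserved.
C1, C3, C4 → C2 is preserved.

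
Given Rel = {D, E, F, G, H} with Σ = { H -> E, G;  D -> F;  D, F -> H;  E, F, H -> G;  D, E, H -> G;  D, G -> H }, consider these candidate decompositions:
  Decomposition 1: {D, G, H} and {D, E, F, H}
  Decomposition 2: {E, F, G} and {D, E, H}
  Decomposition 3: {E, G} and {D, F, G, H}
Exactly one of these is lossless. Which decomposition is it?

Decomposition 1: common = {D, H}, closure = {D, E, F, G, H} → lossless.
Decomposition 2: common = {E}, closure = {E} → lossy.
Decomposition 3: common = {G}, closure = {G} → lossy.

Decomposition 1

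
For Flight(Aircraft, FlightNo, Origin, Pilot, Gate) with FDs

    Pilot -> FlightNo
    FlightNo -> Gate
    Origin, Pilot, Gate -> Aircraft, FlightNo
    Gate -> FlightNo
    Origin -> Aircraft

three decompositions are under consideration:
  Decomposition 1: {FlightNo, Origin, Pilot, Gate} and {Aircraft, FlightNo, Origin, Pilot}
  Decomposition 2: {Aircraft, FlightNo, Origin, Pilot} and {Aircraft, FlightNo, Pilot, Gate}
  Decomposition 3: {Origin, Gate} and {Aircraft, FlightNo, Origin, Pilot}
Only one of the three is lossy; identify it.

Decomposition 1: common = {FlightNo, Origin, Pilot}, closure = {Aircraft, FlightNo, Origin, Pilot, Gate} → lossless.
Decomposition 2: common = {Aircraft, FlightNo, Pilot}, closure = {Aircraft, FlightNo, Pilot, Gate} → lossless.
Decomposition 3: common = {Origin}, closure = {Aircraft, Origin} → lossy.

Decomposition 3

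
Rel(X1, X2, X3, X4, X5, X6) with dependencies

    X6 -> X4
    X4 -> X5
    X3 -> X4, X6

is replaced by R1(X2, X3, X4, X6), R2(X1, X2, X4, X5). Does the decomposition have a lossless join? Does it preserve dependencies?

lossy but dependency-preserving

Lossless test: (X2, X4)⁺ = {X2, X4, X5}, which is a superkey of neither fragment — lossy.
Dependency preservation: every FD's attributes lie within a single fragment, so each can be enforced locally — preserved.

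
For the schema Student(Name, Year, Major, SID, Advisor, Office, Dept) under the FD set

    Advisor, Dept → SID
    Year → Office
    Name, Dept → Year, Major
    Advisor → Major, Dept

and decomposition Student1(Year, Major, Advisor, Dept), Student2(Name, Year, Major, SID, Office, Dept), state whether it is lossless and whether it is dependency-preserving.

lossy and not dependency-preserving

Lossless test: (Year, Major, Dept)⁺ = {Year, Major, Office, Dept}, which is a superkey of neither fragment — lossy.
Dependency preservation: the restricted closure of {Advisor, Dept} across the fragments never reaches {SID}, so Advisor, Dept → SID cannot be enforced without a join — not preserved.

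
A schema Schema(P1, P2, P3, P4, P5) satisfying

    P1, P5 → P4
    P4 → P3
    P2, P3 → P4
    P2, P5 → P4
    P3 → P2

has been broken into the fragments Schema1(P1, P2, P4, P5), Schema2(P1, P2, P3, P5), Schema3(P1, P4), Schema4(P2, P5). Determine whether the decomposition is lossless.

Yes

Chase test. Columns are P1, P2, P3, P4, P5; row i has aⱼ where attribute j ∈ Schemai, else bᵢⱼ.
Initial tableau (one row per fragment):
  row 1: a1 a2 b13 a4 a5
  row 2: a1 a2 a3 b24 a5
  row 3: a1 b32 b33 a4 b35
  row 4: b41 a2 b43 b44 a5
Rows 1 and 2 agree on P1, P5; apply P1, P5→P4 and equate their P4 entries.
Rows 1 and 2 agree on P4; apply P4→P3 and equate their P3 entries.
Rows 1 and 3 agree on P4; apply P4→P3 and equate their P3 entries.
Rows 1 and 4 agree on P2, P5; apply P2, P5→P4 and equate their P4 entries.
Rows 1 and 3 agree on P3; apply P3→P2 and equate their P2 entries.
Rows 1 and 4 agree on P4; apply P4→P3 and equate their P3 entries.
Row 1 is now all distinguished symbols — the join is lossless.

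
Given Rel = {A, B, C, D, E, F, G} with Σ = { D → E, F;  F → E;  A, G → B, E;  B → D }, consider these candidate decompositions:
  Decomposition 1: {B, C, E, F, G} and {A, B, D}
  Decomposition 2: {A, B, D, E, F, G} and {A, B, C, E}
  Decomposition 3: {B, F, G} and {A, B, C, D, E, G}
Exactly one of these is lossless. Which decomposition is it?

Decomposition 1: common = {B}, closure = {B, D, E, F} → lossy.
Decomposition 2: common = {A, B, E}, closure = {A, B, D, E, F} → lossy.
Decomposition 3: common = {B, G}, closure = {B, D, E, F, G} → lossless.

Decomposition 3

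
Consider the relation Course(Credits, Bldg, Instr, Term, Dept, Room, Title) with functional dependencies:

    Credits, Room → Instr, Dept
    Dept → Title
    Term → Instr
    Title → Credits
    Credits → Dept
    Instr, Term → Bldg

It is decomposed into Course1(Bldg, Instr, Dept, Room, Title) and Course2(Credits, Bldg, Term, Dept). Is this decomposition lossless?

No

Common attributes: Course1 ∩ Course2 = {Bldg, Dept}.
Closure of {Bldg, Dept}: Dept → Title applies, adding Title; Title → Credits applies, adding Credits. So (Bldg, Dept)⁺ = {Credits, Bldg, Dept, Title}.
The closure contains neither all of Course1 = {Bldg, Instr, Dept, Room, Title} nor all of Course2 = {Credits, Bldg, Term, Dept}, so the common attributes are not a superkey of either fragment. The join is lossy.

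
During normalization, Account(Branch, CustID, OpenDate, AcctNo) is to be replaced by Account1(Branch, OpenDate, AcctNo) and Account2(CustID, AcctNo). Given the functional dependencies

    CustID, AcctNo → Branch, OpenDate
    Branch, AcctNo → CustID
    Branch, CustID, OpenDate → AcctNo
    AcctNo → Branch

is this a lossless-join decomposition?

Yes

Common attributes: Account1 ∩ Account2 = {AcctNo}.
Closure of {AcctNo}: AcctNo → Branch applies, adding Branch; Branch, AcctNo → CustID applies, adding CustID; CustID, AcctNo → Branch, OpenDate applies, adding OpenDate. So (AcctNo)⁺ = {Branch, CustID, OpenDate, AcctNo}.
This closure contains every attribute of Account1, so Account1 ∩ Account2 → Account1. The join is lossless.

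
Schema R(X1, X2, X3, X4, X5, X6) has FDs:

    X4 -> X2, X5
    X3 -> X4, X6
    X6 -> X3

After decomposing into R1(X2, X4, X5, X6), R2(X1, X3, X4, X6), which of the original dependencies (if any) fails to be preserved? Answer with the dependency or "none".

X4 → X2, X5 lies within R1.
X3 → X4, X6 lies within R2.
X6 → X3 lies within R2.
Every dependency is enforceable on the fragments, so the decomposition is dependency-preserving.

none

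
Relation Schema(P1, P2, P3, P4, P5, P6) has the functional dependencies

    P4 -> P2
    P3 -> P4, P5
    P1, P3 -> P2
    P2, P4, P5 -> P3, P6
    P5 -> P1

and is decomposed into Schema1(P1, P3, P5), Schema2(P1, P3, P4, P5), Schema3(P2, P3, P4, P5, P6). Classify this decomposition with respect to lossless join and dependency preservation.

Lossless test (chase): Rows 2 and 3 agree on P4; apply P4→P2 and equate their P2 entries. Rows 1 and 2 agree on P3; apply P3→P4, P5 and equate their P4, P5 entries. Rows 1 and 2 agree on P1, P3; apply P1, P3→P2 and equate their P2 entries. Rows 1 and 2 agree on P2, P4, P5; apply P2, P4, P5→P3, P6 and equate their P3, P6 entries. Rows 1 and 3 agree on P2, P4, P5; apply P2, P4, P5→P3, P6 and equate their P3, P6 entries. Rows 1 and 3 agree on P5; apply P5→P1 and equate their P1 entries. Row 1 is now all distinguished symbols — the join is lossless.
Dependency preservation: P1, P3 → P2 is not contained in any single fragment, but the restricted closure of its left-hand side across the fragments still reaches the right-hand side; the remaining FDs each lie inside some fragment. All dependencies are preserved.

lossless and dependency-preserving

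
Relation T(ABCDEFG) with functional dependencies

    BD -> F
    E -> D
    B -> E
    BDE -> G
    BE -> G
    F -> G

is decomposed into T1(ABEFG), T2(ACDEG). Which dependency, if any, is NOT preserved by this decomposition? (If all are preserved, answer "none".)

BD → F: restricted closure across fragments reaches F.
E → D lies within T2.
B → E lies within T1.
BDE → G: restricted closure across fragments reaches G.
BE → G lies within T1.
F → G lies within T1.
Every dependency is enforceable on the fragments, so the decomposition is dependency-preserving.

none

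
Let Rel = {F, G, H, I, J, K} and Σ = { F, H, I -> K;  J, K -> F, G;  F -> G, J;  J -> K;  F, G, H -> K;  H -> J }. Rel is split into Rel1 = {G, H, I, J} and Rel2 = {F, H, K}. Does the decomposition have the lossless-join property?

Common attributes: Rel1 ∩ Rel2 = {H}.
Closure of {H}: H → J applies, adding J; J → K applies, adding K; J, K → F, G applies, adding F, G. So (H)⁺ = {F, G, H, J, K}.
This closure contains every attribute of Rel2, so Rel1 ∩ Rel2 → Rel2. The join is lossless.

Yes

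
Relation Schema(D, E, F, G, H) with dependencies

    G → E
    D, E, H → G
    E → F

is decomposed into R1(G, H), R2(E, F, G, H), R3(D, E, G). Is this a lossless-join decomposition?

Chase test. Columns are D, E, F, G, H; row i has aⱼ where attribute j ∈ Ri, else bᵢⱼ.
Initial tableau (one row per fragment):
  row 1: b11 b12 b13 a4 a5
  row 2: b21 a2 a3 a4 a5
  row 3: a1 a2 b33 a4 b35
Rows 1 and 2 agree on G; apply G→E and equate their E entries.
Rows 1 and 2 agree on E; apply E→F and equate their F entries.
Rows 1 and 3 agree on E; apply E→F and equate their F entries.
No row becomes fully distinguished — the join is lossy.

No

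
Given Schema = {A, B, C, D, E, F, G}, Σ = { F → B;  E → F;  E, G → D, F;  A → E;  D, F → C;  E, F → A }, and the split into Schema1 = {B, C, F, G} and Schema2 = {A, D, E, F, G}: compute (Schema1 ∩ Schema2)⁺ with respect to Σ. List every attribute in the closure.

Schema1 ∩ Schema2 = {F, G}.
F → B applies, adding B
Closure: {B, F, G}.

B, F, G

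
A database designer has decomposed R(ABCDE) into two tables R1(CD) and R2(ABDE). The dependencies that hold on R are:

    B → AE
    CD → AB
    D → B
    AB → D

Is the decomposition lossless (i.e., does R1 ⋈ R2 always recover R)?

Common attributes: R1 ∩ R2 = {D}.
Closure of {D}: D → B applies, adding B; B → AE applies, adding AE. So (D)⁺ = {ABDE}.
This closure contains every attribute of R2, so R1 ∩ R2 → R2. The join is lossless.

Yes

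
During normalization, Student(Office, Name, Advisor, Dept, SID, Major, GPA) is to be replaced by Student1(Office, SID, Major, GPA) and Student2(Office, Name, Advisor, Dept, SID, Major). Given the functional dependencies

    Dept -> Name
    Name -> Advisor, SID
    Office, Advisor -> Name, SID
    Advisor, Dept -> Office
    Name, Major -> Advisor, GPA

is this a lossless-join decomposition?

No

Common attributes: Student1 ∩ Student2 = {Office, SID, Major}.
No dependency enlarges {Office, SID, Major}, so (Office, SID, Major)⁺ = {Office, SID, Major}.
The closure contains neither all of Student1 = {Office, SID, Major, GPA} nor all of Student2 = {Office, Name, Advisor, Dept, SID, Major}, so the common attributes are not a superkey of either fragment. The join is lossy.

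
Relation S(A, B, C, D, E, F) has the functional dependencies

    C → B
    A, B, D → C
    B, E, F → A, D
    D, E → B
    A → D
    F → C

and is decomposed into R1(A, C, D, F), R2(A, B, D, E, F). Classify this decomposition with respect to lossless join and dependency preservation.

lossless but not dependency-preserving

Lossless test: (A, D, F)⁺ = {A, B, C, D, F}, which contains all of one fragment — lossless.
Dependency preservation: the restricted closure of {C} across the fragments never reaches {B}, so C → B cannot be enforced without a join — not preserved.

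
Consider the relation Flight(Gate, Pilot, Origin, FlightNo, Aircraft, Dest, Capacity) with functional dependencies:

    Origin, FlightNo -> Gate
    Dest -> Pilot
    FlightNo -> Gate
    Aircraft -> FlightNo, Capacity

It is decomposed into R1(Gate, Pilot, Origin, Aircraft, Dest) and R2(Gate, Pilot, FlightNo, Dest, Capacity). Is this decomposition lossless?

No

Common attributes: R1 ∩ R2 = {Gate, Pilot, Dest}.
No dependency enlarges {Gate, Pilot, Dest}, so (Gate, Pilot, Dest)⁺ = {Gate, Pilot, Dest}.
The closure contains neither all of R1 = {Gate, Pilot, Origin, Aircraft, Dest} nor all of R2 = {Gate, Pilot, FlightNo, Dest, Capacity}, so the common attributes are not a superkey of either fragment. The join is lossy.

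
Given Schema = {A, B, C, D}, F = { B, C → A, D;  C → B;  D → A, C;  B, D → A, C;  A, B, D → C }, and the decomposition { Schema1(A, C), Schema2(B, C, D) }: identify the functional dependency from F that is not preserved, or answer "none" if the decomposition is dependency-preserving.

none

B, C → A, D: restricted closure across fragments reaches A, D.
C → B lies within Schema2.
D → A, C: restricted closure across fragments reaches A, C.
B, D → A, C: restricted closure across fragments reaches A, C.
A, B, D → C: restricted closure across fragments reaches C.
Every dependency is enforceable on the fragments, so the decomposition is dependency-preserving.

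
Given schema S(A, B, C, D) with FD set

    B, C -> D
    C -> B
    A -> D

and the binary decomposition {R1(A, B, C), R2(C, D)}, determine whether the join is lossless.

Common attributes: R1 ∩ R2 = {C}.
Closure of {C}: C → B applies, adding B; B, C → D applies, adding D. So (C)⁺ = {B, C, D}.
This closure contains every attribute of R2, so R1 ∩ R2 → R2. The join is lossless.

Yes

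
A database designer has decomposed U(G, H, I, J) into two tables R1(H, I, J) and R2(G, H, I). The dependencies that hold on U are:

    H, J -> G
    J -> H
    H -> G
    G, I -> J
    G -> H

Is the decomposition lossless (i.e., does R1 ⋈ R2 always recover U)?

Yes

Common attributes: R1 ∩ R2 = {H, I}.
Closure of {H, I}: H → G applies, adding G; G, I → J applies, adding J. So (H, I)⁺ = {G, H, I, J}.
This closure contains every attribute of R1, so R1 ∩ R2 → R1. The join is lossless.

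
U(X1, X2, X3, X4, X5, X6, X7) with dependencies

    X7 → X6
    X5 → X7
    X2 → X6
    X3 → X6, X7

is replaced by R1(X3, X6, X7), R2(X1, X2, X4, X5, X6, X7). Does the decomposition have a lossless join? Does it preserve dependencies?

Lossless test: (X6, X7)⁺ = {X6, X7}, which is a superkey of neither fragment — lossy.
Dependency preservation: every FD's attributes lie within a single fragment, so each can be enforced locally — preserved.

lossy but dependency-preserving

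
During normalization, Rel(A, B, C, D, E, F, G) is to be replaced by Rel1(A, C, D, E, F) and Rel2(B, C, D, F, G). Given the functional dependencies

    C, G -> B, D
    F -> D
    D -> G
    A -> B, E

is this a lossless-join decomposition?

Common attributes: Rel1 ∩ Rel2 = {C, D, F}.
Closure of {C, D, F}: D → G applies, adding G; C, G → B, D applies, adding B. So (C, D, F)⁺ = {B, C, D, F, G}.
This closure contains every attribute of Rel2, so Rel1 ∩ Rel2 → Rel2. The join is lossless.

Yes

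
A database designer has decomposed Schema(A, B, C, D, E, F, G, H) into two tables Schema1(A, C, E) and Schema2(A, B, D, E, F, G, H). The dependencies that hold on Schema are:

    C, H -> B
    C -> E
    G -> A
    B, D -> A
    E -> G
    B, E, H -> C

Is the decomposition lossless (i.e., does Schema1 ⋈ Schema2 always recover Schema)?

No

Common attributes: Schema1 ∩ Schema2 = {A, E}.
Closure of {A, E}: E → G applies, adding G. So (A, E)⁺ = {A, E, G}.
The closure contains neither all of Schema1 = {A, C, E} nor all of Schema2 = {A, B, D, E, F, G, H}, so the common attributes are not a superkey of either fragment. The join is lossy.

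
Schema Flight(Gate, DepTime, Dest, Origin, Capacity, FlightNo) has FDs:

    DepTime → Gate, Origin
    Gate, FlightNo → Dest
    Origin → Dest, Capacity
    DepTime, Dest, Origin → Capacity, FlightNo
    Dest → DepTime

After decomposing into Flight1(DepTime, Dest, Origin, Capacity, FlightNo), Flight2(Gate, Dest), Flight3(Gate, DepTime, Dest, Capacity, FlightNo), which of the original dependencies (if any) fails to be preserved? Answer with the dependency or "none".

none

DepTime → Gate, Origin: restricted closure across fragments reaches Gate, Origin.
Gate, FlightNo → Dest lies within Flight3.
Origin → Dest, Capacity lies within Flight1.
DepTime, Dest, Origin → Capacity, FlightNo lies within Flight1.
Dest → DepTime lies within Flight1.
Every dependency is enforceable on the fragments, so the decomposition is dependency-preserving.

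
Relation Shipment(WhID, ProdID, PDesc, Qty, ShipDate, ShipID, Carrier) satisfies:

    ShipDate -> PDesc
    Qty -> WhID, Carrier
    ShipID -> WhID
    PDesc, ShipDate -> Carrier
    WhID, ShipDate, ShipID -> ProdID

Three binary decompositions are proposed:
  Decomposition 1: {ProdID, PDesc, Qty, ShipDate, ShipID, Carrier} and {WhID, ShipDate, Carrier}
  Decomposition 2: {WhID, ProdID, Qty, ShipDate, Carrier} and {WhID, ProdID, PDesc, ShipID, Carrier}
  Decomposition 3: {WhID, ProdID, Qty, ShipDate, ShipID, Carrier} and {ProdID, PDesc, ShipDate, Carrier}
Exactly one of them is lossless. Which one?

Decomposition 1: common = {ShipDate, Carrier}, closure = {PDesc, ShipDate, Carrier} → lossy.
Decomposition 2: common = {WhID, ProdID, Carrier}, closure = {WhID, ProdID, Carrier} → lossy.
Decomposition 3: common = {ProdID, ShipDate, Carrier}, closure = {ProdID, PDesc, ShipDate, Carrier} → lossless.

Decomposition 3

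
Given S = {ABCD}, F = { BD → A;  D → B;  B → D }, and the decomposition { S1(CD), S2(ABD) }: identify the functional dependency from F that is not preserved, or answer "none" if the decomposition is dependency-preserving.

none

BD → A lies within S2.
D → B lies within S2.
B → D lies within S2.
Every dependency is enforceable on the fragments, so the decomposition is dependency-preserving.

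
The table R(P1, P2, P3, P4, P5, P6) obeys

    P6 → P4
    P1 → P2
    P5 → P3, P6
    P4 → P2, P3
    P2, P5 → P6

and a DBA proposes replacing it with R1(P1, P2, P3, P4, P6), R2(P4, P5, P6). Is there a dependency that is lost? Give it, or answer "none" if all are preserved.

none

P6 → P4 lies within R1.
P1 → P2 lies within R1.
P5 → P3, P6: restricted closure across fragments reaches P3, P6.
P4 → P2, P3 lies within R1.
P2, P5 → P6: restricted closure across fragments reaches P6.
Every dependency is enforceable on the fragments, so the decomposition is dependency-preserving.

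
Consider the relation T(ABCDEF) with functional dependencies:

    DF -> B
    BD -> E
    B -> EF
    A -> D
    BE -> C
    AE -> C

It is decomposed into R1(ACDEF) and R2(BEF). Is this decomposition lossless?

No

Common attributes: R1 ∩ R2 = {EF}.
No dependency enlarges {EF}, so (EF)⁺ = {EF}.
The closure contains neither all of R1 = {ACDEF} nor all of R2 = {BEF}, so the common attributes are not a superkey of either fragment. The join is lossy.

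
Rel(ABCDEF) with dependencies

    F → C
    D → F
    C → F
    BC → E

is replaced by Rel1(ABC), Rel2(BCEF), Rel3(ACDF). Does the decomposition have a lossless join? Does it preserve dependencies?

Lossless test (chase): Rows 1 and 2 agree on C; apply C→F and equate their F entries. Rows 1 and 2 agree on BC; apply BC→E and equate their E entries. No row becomes fully distinguished — the join is lossy.
Dependency preservation: every FD's attributes lie within a single fragment, so each can be enforced locally — preserved.

lossy but dependency-preserving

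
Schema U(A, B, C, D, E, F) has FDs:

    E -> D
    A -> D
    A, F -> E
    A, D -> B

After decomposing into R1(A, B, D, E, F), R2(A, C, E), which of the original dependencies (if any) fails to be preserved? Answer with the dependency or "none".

E → D lies within R1.
A → D lies within R1.
A, F → E lies within R1.
A, D → B lies within R1.
Every dependency is enforceable on the fragments, so the decomposition is dependency-preserving.

none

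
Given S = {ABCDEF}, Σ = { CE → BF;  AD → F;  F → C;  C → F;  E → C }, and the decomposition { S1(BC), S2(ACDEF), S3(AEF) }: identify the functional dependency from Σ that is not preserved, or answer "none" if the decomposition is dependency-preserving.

CE → BF

Check CE → BF: no single fragment contains all of {BCEF}, and the restricted closure of {CE} across the fragments never reaches {BF}.
AD → F is preserved.
F → C is preserved.
C → F is preserved.
E → C is preserved.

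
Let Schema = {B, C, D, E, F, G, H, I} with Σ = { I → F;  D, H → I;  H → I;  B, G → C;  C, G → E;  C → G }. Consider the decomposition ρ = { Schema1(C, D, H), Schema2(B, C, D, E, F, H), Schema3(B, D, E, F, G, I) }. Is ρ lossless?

No

Chase test. Columns are B, C, D, E, F, G, H, I; row i has aⱼ where attribute j ∈ Schemai, else bᵢⱼ.
Initial tableau (one row per fragment):
  row 1: b11 a2 a3 b14 b15 b16 a7 b18
  row 2: a1 a2 a3 a4 a5 b26 a7 b28
  row 3: a1 b32 a3 a4 a5 a6 b37 a8
Rows 1 and 2 agree on D, H; apply D, H→I and equate their I entries.
Rows 1 and 2 agree on C; apply C→G and equate their G entries.
Rows 1 and 2 agree on I; apply I→F and equate their F entries.
Rows 1 and 2 agree on C, G; apply C, G→E and equate their E entries.
No row becomes fully distinguished — the join is lossy.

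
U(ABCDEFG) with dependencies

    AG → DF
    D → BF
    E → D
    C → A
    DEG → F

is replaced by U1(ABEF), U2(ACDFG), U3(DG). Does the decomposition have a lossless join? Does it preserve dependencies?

lossy and not dependency-preserving

Lossless test (chase): Rows 2 and 3 agree on D; apply D→BF and equate their BF entries. No row becomes fully distinguished — the join is lossy.
Dependency preservation: the restricted closure of {D} across the fragments never reaches {BF}, so D → BF cannot be enforced without a join — not preserved.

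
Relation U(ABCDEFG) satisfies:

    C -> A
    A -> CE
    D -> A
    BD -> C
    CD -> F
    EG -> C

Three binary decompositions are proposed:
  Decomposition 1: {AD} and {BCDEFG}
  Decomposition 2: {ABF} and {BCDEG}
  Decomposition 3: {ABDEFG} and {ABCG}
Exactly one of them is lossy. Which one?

Decomposition 1: common = {D}, closure = {ACDEF} → lossless.
Decomposition 2: common = {B}, closure = {B} → lossy.
Decomposition 3: common = {ABG}, closure = {ABCEG} → lossless.

Decomposition 2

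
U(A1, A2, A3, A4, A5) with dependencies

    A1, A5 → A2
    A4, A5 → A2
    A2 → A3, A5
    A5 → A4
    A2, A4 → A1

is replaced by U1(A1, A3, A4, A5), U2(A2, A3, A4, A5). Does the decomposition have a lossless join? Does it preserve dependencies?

Lossless test: (A3, A4, A5)⁺ = {A1, A2, A3, A4, A5}, which contains all of one fragment — lossless.
Dependency preservation: A1, A5 → A2; A2, A4 → A1 are not contained in any single fragment, but the restricted closure of each left-hand side across the fragments still reaches the right-hand side; the remaining FDs each lie inside some fragment. All dependencies are preserved.

lossless and dependency-preserving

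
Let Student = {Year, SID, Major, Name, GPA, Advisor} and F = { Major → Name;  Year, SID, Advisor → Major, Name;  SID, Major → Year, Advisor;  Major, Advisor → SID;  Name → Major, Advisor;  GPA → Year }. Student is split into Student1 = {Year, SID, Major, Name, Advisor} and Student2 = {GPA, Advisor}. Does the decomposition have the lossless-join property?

No

Common attributes: Student1 ∩ Student2 = {Advisor}.
No dependency enlarges {Advisor}, so (Advisor)⁺ = {Advisor}.
The closure contains neither all of Student1 = {Year, SID, Major, Name, Advisor} nor all of Student2 = {GPA, Advisor}, so the common attributes are not a superkey of either fragment. The join is lossy.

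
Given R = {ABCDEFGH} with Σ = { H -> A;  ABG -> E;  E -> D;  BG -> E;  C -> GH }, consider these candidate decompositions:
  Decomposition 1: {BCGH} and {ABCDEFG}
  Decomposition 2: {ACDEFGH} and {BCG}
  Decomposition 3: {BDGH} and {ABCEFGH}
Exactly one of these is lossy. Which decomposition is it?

Decomposition 2

Decomposition 1: common = {BCG}, closure = {ABCDEGH} → lossless.
Decomposition 2: common = {CG}, closure = {ACGH} → lossy.
Decomposition 3: common = {BGH}, closure = {ABDEGH} → lossless.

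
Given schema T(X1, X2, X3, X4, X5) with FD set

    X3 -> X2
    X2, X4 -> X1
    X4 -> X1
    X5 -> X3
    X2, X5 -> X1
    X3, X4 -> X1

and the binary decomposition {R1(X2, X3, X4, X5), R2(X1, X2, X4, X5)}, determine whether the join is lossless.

Yes

Common attributes: R1 ∩ R2 = {X2, X4, X5}.
Closure of {X2, X4, X5}: X2, X4 → X1 applies, adding X1; X5 → X3 applies, adding X3. So (X2, X4, X5)⁺ = {X1, X2, X3, X4, X5}.
This closure contains every attribute of R1, so R1 ∩ R2 → R1. The join is lossless.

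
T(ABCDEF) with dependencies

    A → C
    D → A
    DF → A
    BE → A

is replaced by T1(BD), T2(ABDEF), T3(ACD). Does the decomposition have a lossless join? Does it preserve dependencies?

lossless and dependency-preserving

Lossless test (chase): Rows 2 and 3 agree on A; apply A→C and equate their C entries. Rows 1 and 2 agree on D; apply D→A and equate their A entries. Rows 1 and 2 agree on A; apply A→C and equate their C entries. Row 2 is now all distinguished symbols — the join is lossless.
Dependency preservation: every FD's attributes lie within a single fragment, so each can be enforced locally — preserved.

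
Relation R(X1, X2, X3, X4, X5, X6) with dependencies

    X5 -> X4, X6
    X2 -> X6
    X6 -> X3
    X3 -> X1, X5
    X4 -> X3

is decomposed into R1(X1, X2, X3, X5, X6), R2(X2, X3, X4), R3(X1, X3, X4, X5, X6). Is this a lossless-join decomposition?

Chase test. Columns are X1, X2, X3, X4, X5, X6; row i has aⱼ where attribute j ∈ Ri, else bᵢⱼ.
Initial tableau (one row per fragment):
  row 1: a1 a2 a3 b14 a5 a6
  row 2: b21 a2 a3 a4 b25 b26
  row 3: a1 b32 a3 a4 a5 a6
Rows 1 and 3 agree on X5; apply X5→X4, X6 and equate their X4, X6 entries.
Rows 1 and 2 agree on X2; apply X2→X6 and equate their X6 entries.
Rows 1 and 2 agree on X3; apply X3→X1, X5 and equate their X1, X5 entries.
Row 1 is now all distinguished symbols — the join is lossless.

Yes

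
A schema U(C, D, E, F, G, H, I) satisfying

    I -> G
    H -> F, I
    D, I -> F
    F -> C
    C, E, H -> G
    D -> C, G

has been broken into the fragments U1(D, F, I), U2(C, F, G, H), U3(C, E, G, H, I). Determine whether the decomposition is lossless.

Chase test. Columns are C, D, E, F, G, H, I; row i has aⱼ where attribute j ∈ Ui, else bᵢⱼ.
Initial tableau (one row per fragment):
  row 1: b11 a2 b13 a4 b15 b16 a7
  row 2: a1 b22 b23 a4 a5 a6 b27
  row 3: a1 b32 a3 b34 a5 a6 a7
Rows 1 and 3 agree on I; apply I→G and equate their G entries.
Rows 2 and 3 agree on H; apply H→F, I and equate their F, I entries.
Rows 1 and 2 agree on F; apply F→C and equate their C entries.
No row becomes fully distinguished — the join is lossy.

No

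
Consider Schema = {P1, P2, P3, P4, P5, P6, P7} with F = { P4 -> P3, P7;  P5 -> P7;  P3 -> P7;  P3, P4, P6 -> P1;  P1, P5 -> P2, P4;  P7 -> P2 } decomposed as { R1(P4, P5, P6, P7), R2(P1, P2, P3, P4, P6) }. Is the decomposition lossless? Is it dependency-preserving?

Lossless test: (P4, P6)⁺ = {P1, P2, P3, P4, P6, P7}, which contains all of one fragment — lossless.
Dependency preservation: the restricted closure of {P3} across the fragments never reaches {P7}, so P3 → P7 cannot be enforced without a join — not preserved.

lossless but not dependency-preserving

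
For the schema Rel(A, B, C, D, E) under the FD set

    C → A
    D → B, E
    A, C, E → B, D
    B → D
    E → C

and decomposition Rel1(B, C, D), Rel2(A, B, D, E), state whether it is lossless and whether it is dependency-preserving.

Lossless test: (B, D)⁺ = {A, B, C, D, E}, which contains all of one fragment — lossless.
Dependency preservation: the restricted closure of {C} across the fragments never reaches {A}, so C → A cannot be enforced without a join — not preserved.

lossless but not dependency-preserving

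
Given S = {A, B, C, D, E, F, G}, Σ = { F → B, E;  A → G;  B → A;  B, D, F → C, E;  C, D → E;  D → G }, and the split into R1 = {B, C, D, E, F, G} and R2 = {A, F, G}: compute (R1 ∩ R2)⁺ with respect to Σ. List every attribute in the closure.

R1 ∩ R2 = {F, G}.
F → B, E applies, adding B, E
B → A applies, adding A
Closure: {A, B, E, F, G}.

A, B, E, F, G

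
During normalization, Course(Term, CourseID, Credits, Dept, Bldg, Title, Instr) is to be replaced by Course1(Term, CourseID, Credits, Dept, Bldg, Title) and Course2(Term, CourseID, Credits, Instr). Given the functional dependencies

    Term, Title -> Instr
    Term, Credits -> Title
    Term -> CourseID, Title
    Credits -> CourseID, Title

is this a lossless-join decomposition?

Yes

Common attributes: Course1 ∩ Course2 = {Term, CourseID, Credits}.
Closure of {Term, CourseID, Credits}: Term, Credits → Title applies, adding Title; Term, Title → Instr applies, adding Instr. So (Term, CourseID, Credits)⁺ = {Term, CourseID, Credits, Title, Instr}.
This closure contains every attribute of Course2, so Course1 ∩ Course2 → Course2. The join is lossless.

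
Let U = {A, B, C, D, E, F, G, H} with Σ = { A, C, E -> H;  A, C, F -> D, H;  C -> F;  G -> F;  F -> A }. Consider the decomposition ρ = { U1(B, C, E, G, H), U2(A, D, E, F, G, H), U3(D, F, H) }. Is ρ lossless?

Chase test. Columns are A, B, C, D, E, F, G, H; row i has aⱼ where attribute j ∈ Ui, else bᵢⱼ.
Initial tableau (one row per fragment):
  row 1: b11 a2 a3 b14 a5 b16 a7 a8
  row 2: a1 b22 b23 a4 a5 a6 a7 a8
  row 3: b31 b32 b33 a4 b35 a6 b37 a8
Rows 1 and 2 agree on G; apply G→F and equate their F entries.
Rows 1 and 2 agree on F; apply F→A and equate their A entries.
Rows 1 and 3 agree on F; apply F→A and equate their A entries.
No row becomes fully distinguished — the join is lossy.

No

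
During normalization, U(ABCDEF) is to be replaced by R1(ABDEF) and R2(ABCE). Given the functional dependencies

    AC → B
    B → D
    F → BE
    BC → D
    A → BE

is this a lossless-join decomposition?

No

Common attributes: R1 ∩ R2 = {ABE}.
Closure of {ABE}: B → D applies, adding D. So (ABE)⁺ = {ABDE}.
The closure contains neither all of R1 = {ABDEF} nor all of R2 = {ABCE}, so the common attributes are not a superkey of either fragment. The join is lossy.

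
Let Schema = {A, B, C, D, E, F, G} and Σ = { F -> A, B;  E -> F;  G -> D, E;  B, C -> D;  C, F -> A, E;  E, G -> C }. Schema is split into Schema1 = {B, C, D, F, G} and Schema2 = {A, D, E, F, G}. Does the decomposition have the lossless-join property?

Common attributes: Schema1 ∩ Schema2 = {D, F, G}.
Closure of {D, F, G}: F → A, B applies, adding A, B; G → D, E applies, adding E; E, G → C applies, adding C. So (D, F, G)⁺ = {A, B, C, D, E, F, G}.
This closure contains every attribute of Schema1, so Schema1 ∩ Schema2 → Schema1. The join is lossless.

Yes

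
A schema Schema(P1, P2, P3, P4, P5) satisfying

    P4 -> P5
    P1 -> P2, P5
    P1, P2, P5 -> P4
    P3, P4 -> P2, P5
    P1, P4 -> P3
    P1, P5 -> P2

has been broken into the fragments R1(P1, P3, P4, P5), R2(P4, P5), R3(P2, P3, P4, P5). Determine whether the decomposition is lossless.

Yes

Chase test. Columns are P1, P2, P3, P4, P5; row i has aⱼ where attribute j ∈ Ri, else bᵢⱼ.
Initial tableau (one row per fragment):
  row 1: a1 b12 a3 a4 a5
  row 2: b21 b22 b23 a4 a5
  row 3: b31 a2 a3 a4 a5
Rows 1 and 3 agree on P3, P4; apply P3, P4→P2, P5 and equate their P2, P5 entries.
Row 1 is now all distinguished symbols — the join is lossless.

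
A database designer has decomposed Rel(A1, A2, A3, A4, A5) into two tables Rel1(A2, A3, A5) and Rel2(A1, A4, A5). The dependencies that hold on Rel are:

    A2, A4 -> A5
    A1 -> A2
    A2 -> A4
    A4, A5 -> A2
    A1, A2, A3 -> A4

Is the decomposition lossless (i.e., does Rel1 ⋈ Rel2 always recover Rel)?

No

Common attributes: Rel1 ∩ Rel2 = {A5}.
No dependency enlarges {A5}, so (A5)⁺ = {A5}.
The closure contains neither all of Rel1 = {A2, A3, A5} nor all of Rel2 = {A1, A4, A5}, so the common attributes are not a superkey of either fragment. The join is lossy.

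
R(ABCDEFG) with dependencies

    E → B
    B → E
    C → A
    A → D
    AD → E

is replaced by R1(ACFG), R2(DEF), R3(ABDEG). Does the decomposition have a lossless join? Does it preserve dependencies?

lossless and dependency-preserving

Lossless test (chase): Rows 2 and 3 agree on E; apply E→B and equate their B entries. Rows 1 and 3 agree on A; apply A→D and equate their D entries. Rows 1 and 3 agree on AD; apply AD→E and equate their E entries. Rows 1 and 2 agree on E; apply E→B and equate their B entries. Row 1 is now all distinguished symbols — the join is lossless.
Dependency preservation: every FD's attributes lie within a single fragment, so each can be enforced locally — preserved.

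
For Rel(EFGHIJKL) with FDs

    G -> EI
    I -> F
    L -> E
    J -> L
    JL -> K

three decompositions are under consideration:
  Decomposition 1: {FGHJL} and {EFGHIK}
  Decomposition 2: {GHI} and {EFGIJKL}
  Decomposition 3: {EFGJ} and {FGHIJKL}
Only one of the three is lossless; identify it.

Decomposition 1: common = {FGH}, closure = {EFGHI} → lossy.
Decomposition 2: common = {GI}, closure = {EFGI} → lossy.
Decomposition 3: common = {FGJ}, closure = {EFGIJKL} → lossless.

Decomposition 3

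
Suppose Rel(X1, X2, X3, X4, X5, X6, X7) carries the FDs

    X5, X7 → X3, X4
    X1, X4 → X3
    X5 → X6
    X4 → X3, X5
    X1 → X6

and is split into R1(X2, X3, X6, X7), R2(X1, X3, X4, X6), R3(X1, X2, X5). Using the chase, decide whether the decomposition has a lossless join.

Chase test. Columns are X1, X2, X3, X4, X5, X6, X7; row i has aⱼ where attribute j ∈ Ri, else bᵢⱼ.
Initial tableau (one row per fragment):
  row 1: b11 a2 a3 b14 b15 a6 a7
  row 2: a1 b22 a3 a4 b25 a6 b27
  row 3: a1 a2 b33 b34 a5 b36 b37
Rows 2 and 3 agree on X1; apply X1→X6 and equate their X6 entries.
No row becomes fully distinguished — the join is lossy.

No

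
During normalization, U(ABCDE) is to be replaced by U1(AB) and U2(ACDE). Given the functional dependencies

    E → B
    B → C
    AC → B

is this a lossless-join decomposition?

No

Common attributes: U1 ∩ U2 = {A}.
No dependency enlarges {A}, so (A)⁺ = {A}.
The closure contains neither all of U1 = {AB} nor all of U2 = {ACDE}, so the common attributes are not a superkey of either fragment. The join is lossy.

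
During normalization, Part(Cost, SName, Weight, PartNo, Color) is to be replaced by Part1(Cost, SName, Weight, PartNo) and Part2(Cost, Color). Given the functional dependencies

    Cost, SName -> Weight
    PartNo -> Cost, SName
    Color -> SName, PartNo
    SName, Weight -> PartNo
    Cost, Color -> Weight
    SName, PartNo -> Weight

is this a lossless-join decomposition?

No

Common attributes: Part1 ∩ Part2 = {Cost}.
No dependency enlarges {Cost}, so (Cost)⁺ = {Cost}.
The closure contains neither all of Part1 = {Cost, SName, Weight, PartNo} nor all of Part2 = {Cost, Color}, so the common attributes are not a superkey of either fragment. The join is lossy.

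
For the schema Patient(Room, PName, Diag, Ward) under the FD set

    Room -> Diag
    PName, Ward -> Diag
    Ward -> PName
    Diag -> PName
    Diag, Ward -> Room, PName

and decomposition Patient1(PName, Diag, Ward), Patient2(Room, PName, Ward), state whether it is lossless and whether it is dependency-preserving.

lossless but not dependency-preserving

Lossless test: (PName, Ward)⁺ = {Room, PName, Diag, Ward}, which contains all of one fragment — lossless.
Dependency preservation: the restricted closure of {Room} across the fragments never reaches {Diag}, so Room → Diag cannot be enforced without a join — not preserved.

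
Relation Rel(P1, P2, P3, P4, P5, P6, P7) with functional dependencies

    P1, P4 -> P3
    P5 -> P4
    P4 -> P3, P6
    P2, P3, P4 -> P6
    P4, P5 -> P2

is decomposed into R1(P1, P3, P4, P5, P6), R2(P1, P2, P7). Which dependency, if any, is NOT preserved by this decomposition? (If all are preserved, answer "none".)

P4, P5 -> P2

Check P4, P5 → P2: no single fragment contains all of {P2, P4, P5}, and the restricted closure of {P4, P5} across the fragments never reaches {P2}.
P1, P4 → P3 is preserved.
P5 → P4 is preserved.
P4 → P3, P6 is preserved.
P2, P3, P4 → P6 is preserved.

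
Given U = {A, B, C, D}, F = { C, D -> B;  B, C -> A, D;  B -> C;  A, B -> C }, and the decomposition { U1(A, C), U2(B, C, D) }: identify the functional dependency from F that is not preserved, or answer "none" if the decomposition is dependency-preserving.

Check B, C → A, D: no single fragment contains all of {A, B, C, D}, and the restricted closure of {B, C} across the fragments never reaches {A, D}.
C, D → B is preserved.
B → C is preserved.
A, B → C is preserved.

B, C -> A, D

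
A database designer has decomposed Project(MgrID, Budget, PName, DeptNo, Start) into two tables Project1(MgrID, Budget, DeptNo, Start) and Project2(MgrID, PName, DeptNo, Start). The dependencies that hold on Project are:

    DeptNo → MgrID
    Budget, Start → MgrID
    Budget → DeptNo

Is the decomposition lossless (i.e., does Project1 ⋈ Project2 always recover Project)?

No

Common attributes: Project1 ∩ Project2 = {MgrID, DeptNo, Start}.
No dependency enlarges {MgrID, DeptNo, Start}, so (MgrID, DeptNo, Start)⁺ = {MgrID, DeptNo, Start}.
The closure contains neither all of Project1 = {MgrID, Budget, DeptNo, Start} nor all of Project2 = {MgrID, PName, DeptNo, Start}, so the common attributes are not a superkey of either fragment. The join is lossy.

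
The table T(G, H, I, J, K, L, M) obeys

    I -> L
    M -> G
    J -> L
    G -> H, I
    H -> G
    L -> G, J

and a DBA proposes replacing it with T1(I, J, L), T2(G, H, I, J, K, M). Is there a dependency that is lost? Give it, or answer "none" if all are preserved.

I → L lies within T1.
M → G lies within T2.
J → L lies within T1.
G → H, I lies within T2.
H → G lies within T2.
L → G, J: restricted closure across fragments reaches G, J.
Every dependency is enforceable on the fragments, so the decomposition is dependency-preserving.

none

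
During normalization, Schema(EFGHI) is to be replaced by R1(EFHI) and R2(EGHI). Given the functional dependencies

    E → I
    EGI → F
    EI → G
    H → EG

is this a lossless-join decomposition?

Common attributes: R1 ∩ R2 = {EHI}.
Closure of {EHI}: EI → G applies, adding G; EGI → F applies, adding F. So (EHI)⁺ = {EFGHI}.
This closure contains every attribute of R1, so R1 ∩ R2 → R1. The join is lossless.

Yes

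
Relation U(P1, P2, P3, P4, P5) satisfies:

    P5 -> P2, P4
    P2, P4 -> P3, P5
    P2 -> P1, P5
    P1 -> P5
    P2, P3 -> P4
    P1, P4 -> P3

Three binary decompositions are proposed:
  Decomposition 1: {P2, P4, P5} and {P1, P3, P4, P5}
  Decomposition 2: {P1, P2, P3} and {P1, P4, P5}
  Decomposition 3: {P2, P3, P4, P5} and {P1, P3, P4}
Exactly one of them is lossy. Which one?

Decomposition 3

Decomposition 1: common = {P4, P5}, closure = {P1, P2, P3, P4, P5} → lossless.
Decomposition 2: common = {P1}, closure = {P1, P2, P3, P4, P5} → lossless.
Decomposition 3: common = {P3, P4}, closure = {P3, P4} → lossy.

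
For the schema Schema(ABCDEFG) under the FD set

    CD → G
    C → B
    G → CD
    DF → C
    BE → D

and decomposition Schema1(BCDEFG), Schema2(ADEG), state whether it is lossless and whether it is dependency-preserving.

Lossless test: (DEG)⁺ = {BCDEG}, which is a superkey of neither fragment — lossy.
Dependency preservation: every FD's attributes lie within a single fragment, so each can be enforced locally — preserved.

lossy but dependency-preserving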